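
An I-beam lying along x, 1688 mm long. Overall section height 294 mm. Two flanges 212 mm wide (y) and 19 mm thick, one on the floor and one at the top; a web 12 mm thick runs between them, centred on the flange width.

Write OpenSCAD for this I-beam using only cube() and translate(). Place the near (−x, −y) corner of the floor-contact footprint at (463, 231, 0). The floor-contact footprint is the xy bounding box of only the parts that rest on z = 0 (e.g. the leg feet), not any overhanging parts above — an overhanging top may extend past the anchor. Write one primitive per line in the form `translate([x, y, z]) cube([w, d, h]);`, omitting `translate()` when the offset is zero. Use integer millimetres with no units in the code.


translate([463, 231, 0]) cube([1688, 212, 19]);
translate([463, 331, 19]) cube([1688, 12, 256]);
translate([463, 231, 275]) cube([1688, 212, 19]);


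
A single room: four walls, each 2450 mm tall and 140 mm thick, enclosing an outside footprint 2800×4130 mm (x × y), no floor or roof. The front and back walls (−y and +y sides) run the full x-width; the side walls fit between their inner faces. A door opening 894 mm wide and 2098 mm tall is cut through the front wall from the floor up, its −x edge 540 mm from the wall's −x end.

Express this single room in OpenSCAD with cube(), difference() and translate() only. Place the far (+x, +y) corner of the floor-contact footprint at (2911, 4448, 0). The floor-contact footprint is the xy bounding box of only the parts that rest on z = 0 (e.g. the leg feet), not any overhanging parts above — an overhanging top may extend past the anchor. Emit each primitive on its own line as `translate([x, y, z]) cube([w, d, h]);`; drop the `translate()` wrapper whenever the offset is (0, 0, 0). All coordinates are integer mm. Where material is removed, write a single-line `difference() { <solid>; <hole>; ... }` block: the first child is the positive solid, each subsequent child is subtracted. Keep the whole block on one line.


difference() { translate([111, 318, 0]) cube([2800, 140, 2450]); translate([651, 318, 0]) cube([894, 140, 2098]); }
translate([111, 4308, 0]) cube([2800, 140, 2450]);
translate([111, 458, 0]) cube([140, 3850, 2450]);
translate([2771, 458, 0]) cube([140, 3850, 2450]);


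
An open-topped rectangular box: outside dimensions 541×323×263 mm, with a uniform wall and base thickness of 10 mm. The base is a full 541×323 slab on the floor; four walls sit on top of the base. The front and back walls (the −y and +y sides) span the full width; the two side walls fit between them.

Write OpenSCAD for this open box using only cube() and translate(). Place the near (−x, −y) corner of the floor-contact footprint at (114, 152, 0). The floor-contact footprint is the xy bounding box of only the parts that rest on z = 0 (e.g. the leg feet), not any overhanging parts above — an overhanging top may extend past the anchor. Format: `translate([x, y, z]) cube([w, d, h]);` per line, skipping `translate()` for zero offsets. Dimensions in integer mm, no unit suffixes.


translate([114, 152, 0]) cube([541, 323, 10]);
translate([114, 152, 10]) cube([541, 10, 253]);
translate([114, 465, 10]) cube([541, 10, 253]);
translate([114, 162, 10]) cube([10, 303, 253]);
translate([645, 162, 10]) cube([10, 303, 253]);


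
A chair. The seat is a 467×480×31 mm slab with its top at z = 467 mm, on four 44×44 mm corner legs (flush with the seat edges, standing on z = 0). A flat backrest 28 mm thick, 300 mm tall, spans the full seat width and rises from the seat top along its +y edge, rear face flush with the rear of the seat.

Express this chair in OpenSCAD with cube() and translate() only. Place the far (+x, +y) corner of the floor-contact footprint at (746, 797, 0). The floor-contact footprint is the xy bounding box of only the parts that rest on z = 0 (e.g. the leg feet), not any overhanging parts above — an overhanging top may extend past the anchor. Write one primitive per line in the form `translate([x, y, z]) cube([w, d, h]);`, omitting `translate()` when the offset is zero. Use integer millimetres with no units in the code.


translate([279, 317, 436]) cube([467, 480, 31]);
translate([279, 317, 0]) cube([44, 44, 436]);
translate([702, 317, 0]) cube([44, 44, 436]);
translate([279, 753, 0]) cube([44, 44, 436]);
translate([702, 753, 0]) cube([44, 44, 436]);
translate([279, 769, 467]) cube([467, 28, 300]);


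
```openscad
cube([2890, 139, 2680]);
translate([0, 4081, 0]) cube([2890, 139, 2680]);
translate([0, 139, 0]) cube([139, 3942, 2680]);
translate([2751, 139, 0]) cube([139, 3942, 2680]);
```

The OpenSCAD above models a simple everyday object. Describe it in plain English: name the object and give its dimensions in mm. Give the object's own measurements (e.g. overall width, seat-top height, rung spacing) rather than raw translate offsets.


The wall frame of a small rectangular building: four walls, each 2680 mm tall and 139 mm thick, enclosing a footprint 2890 mm (x) by 4220 mm (y) outside-to-outside, with no floor or roof. The front and back walls (the −y and +y sides) span the full width; the two side walls fit between them.


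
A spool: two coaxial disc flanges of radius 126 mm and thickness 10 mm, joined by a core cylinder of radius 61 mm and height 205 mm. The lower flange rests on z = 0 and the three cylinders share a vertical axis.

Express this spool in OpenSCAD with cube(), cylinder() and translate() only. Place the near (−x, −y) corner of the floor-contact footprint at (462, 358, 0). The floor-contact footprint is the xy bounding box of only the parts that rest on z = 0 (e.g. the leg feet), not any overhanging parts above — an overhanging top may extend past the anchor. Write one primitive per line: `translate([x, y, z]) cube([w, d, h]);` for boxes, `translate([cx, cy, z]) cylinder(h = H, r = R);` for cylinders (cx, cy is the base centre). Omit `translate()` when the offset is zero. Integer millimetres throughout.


translate([588, 484, 0]) cylinder(h = 10, r = 126);
translate([588, 484, 10]) cylinder(h = 205, r = 61);
translate([588, 484, 215]) cylinder(h = 10, r = 126);


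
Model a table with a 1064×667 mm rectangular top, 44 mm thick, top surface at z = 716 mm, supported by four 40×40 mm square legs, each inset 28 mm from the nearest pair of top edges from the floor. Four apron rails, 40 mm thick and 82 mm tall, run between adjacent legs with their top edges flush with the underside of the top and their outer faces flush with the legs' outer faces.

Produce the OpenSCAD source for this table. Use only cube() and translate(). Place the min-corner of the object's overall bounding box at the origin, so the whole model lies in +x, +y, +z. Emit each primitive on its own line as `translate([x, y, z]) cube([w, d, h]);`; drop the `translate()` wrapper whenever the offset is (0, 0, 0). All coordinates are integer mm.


translate([0, 0, 672]) cube([1064, 667, 44]);
translate([28, 28, 0]) cube([40, 40, 672]);
translate([996, 28, 0]) cube([40, 40, 672]);
translate([28, 599, 0]) cube([40, 40, 672]);
translate([996, 599, 0]) cube([40, 40, 672]);
translate([68, 28, 590]) cube([928, 40, 82]);
translate([68, 599, 590]) cube([928, 40, 82]);
translate([28, 68, 590]) cube([40, 531, 82]);
translate([996, 68, 590]) cube([40, 531, 82]);


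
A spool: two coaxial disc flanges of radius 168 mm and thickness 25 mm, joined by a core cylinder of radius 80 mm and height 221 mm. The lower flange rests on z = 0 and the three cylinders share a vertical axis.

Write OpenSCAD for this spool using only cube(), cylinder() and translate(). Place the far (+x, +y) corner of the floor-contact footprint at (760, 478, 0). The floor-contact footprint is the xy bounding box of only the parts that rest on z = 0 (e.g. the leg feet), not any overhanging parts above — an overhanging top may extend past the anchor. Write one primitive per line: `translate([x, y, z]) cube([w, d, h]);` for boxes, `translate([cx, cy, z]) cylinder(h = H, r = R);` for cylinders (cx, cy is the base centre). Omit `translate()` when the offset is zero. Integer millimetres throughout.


translate([592, 310, 0]) cylinder(h = 25, r = 168);
translate([592, 310, 25]) cylinder(h = 221, r = 80);
translate([592, 310, 246]) cylinder(h = 25, r = 168);


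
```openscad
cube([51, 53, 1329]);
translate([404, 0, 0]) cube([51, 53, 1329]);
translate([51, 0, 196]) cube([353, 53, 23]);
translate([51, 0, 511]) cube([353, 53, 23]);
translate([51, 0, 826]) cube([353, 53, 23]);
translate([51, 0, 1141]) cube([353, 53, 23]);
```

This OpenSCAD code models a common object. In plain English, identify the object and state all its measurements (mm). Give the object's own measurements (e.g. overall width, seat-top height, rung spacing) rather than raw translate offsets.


A straight ladder. Two 51×53 mm vertical rails, 1329 mm tall, stand 455 mm apart (outside-to-outside) with their front faces coplanar on the −y side. 4 rungs, each 53 mm deep and 23 mm tall, span between the inner faces of the rails, front faces flush with the rails. The lowest rung's underside is at z = 196 mm and rungs are spaced 315 mm apart (underside to underside).


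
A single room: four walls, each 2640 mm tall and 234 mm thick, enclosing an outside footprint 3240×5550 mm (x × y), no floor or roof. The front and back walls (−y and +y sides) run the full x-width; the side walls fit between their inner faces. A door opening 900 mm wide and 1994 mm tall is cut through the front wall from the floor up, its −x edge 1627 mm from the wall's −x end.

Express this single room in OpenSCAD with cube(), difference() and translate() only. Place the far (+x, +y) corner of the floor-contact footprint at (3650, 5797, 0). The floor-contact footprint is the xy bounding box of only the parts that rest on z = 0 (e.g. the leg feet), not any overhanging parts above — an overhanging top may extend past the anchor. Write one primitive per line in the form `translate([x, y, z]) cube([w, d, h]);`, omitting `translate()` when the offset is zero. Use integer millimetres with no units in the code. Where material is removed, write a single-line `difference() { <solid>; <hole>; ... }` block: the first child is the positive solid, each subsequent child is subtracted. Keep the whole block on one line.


difference() { translate([410, 247, 0]) cube([3240, 234, 2640]); translate([2037, 247, 0]) cube([900, 234, 1994]); }
translate([410, 5563, 0]) cube([3240, 234, 2640]);
translate([410, 481, 0]) cube([234, 5082, 2640]);
translate([3416, 481, 0]) cube([234, 5082, 2640]);


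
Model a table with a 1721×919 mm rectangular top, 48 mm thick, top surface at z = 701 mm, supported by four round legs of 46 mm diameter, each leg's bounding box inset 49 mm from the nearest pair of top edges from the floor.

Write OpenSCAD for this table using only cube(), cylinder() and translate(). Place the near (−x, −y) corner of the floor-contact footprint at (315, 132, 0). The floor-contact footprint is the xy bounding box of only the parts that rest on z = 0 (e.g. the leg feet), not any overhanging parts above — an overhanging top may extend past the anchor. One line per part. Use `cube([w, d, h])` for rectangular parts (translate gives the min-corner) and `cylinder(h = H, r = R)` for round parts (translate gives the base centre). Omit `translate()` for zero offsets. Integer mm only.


translate([266, 83, 653]) cube([1721, 919, 48]);
translate([338, 155, 0]) cylinder(h = 653, r = 23);
translate([1915, 155, 0]) cylinder(h = 653, r = 23);
translate([338, 930, 0]) cylinder(h = 653, r = 23);
translate([1915, 930, 0]) cylinder(h = 653, r = 23);


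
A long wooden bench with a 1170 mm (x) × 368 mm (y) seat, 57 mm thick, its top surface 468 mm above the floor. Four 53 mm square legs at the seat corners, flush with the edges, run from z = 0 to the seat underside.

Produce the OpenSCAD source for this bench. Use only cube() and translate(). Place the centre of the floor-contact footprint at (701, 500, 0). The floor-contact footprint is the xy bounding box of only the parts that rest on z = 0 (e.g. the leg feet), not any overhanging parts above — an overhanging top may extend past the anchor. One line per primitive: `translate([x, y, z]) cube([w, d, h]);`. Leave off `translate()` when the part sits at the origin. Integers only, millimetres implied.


translate([116, 316, 411]) cube([1170, 368, 57]);
translate([116, 316, 0]) cube([53, 53, 411]);
translate([116, 631, 0]) cube([53, 53, 411]);
translate([1233, 316, 0]) cube([53, 53, 411]);
translate([1233, 631, 0]) cube([53, 53, 411]);


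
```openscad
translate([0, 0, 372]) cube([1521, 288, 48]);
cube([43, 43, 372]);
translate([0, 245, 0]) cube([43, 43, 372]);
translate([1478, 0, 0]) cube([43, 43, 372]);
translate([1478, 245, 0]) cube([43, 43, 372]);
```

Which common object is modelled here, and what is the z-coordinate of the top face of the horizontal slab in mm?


A bench. The seat-top height is 420 mm.

A long slab on four corner posts — a bench. The slab sits at z = 372 with thickness 48, so the top is 372 + 48 = 420 mm.


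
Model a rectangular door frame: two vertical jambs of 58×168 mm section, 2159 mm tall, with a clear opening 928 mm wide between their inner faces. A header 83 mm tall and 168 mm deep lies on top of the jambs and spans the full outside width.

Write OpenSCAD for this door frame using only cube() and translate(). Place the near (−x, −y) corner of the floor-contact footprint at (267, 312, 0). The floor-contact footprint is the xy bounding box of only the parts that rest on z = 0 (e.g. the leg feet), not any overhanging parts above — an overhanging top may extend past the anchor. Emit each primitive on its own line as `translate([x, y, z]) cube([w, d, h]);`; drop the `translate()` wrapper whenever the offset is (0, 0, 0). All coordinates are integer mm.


translate([267, 312, 0]) cube([58, 168, 2159]);
translate([1253, 312, 0]) cube([58, 168, 2159]);
translate([267, 312, 2159]) cube([1044, 168, 83]);


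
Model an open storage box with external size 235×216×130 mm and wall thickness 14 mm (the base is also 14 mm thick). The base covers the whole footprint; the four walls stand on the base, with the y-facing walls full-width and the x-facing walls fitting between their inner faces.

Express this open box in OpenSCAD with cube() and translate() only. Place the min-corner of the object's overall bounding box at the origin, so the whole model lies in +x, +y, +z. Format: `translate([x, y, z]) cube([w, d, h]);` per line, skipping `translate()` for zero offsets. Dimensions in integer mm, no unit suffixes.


cube([235, 216, 14]);
translate([0, 0, 14]) cube([235, 14, 116]);
translate([0, 202, 14]) cube([235, 14, 116]);
translate([0, 14, 14]) cube([14, 188, 116]);
translate([221, 14, 14]) cube([14, 188, 116]);


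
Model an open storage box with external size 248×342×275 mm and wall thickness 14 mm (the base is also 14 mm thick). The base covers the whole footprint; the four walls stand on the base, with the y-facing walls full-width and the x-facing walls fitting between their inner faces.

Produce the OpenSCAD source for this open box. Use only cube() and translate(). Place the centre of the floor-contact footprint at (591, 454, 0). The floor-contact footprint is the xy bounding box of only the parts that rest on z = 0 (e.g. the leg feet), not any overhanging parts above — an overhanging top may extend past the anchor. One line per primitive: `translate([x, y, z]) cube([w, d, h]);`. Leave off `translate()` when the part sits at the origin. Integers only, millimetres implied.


translate([467, 283, 0]) cube([248, 342, 14]);
translate([467, 283, 14]) cube([248, 14, 261]);
translate([467, 611, 14]) cube([248, 14, 261]);
translate([467, 297, 14]) cube([14, 314, 261]);
translate([701, 297, 14]) cube([14, 314, 261]);


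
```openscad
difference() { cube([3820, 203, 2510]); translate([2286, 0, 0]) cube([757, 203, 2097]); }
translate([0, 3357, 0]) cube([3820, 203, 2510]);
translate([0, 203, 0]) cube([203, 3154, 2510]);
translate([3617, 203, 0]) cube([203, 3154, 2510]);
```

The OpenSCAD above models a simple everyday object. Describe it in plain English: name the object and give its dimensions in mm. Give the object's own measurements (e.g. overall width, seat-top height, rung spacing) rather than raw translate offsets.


A single room: four walls, each 2510 mm tall and 203 mm thick, enclosing an outside footprint 3820×3560 mm (x × y), no floor or roof. The front and back walls (−y and +y sides) run the full x-width; the side walls fit between their inner faces. A door opening 757 mm wide and 2097 mm tall is cut through the front wall from the floor up, its −x edge 2286 mm from the wall's −x end.


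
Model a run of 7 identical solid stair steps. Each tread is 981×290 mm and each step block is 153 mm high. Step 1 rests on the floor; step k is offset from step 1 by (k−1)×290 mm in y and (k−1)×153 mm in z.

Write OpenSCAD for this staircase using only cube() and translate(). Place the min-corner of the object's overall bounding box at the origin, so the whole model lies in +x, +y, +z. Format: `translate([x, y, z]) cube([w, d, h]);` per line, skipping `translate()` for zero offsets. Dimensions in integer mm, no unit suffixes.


cube([981, 290, 153]);
translate([0, 290, 153]) cube([981, 290, 153]);
translate([0, 580, 306]) cube([981, 290, 153]);
translate([0, 870, 459]) cube([981, 290, 153]);
translate([0, 1160, 612]) cube([981, 290, 153]);
translate([0, 1450, 765]) cube([981, 290, 153]);
translate([0, 1740, 918]) cube([981, 290, 153]);


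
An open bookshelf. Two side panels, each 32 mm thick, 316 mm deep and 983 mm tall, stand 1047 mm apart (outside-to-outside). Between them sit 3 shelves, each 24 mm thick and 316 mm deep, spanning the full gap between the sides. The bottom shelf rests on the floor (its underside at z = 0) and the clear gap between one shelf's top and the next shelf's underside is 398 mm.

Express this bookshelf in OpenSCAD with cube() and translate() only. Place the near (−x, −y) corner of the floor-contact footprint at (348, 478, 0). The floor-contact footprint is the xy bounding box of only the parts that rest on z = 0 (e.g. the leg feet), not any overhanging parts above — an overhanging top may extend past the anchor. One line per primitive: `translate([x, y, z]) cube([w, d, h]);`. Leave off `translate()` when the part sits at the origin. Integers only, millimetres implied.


translate([348, 478, 0]) cube([32, 316, 983]);
translate([1363, 478, 0]) cube([32, 316, 983]);
translate([380, 478, 0]) cube([983, 316, 24]);
translate([380, 478, 422]) cube([983, 316, 24]);
translate([380, 478, 844]) cube([983, 316, 24]);


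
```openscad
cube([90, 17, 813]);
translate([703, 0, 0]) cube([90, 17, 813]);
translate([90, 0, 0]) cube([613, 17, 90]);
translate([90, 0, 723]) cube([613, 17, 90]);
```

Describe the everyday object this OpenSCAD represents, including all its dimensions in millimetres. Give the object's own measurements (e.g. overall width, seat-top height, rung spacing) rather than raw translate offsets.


A rectangular picture frame lying in the x–z plane (depth along y). The opening is 613 mm wide (x) by 633 mm tall (z), surrounded by a border 90 mm wide on all four sides. The frame is 17 mm deep and is made of two full-height vertical stiles with two horizontal rails fitted between them.


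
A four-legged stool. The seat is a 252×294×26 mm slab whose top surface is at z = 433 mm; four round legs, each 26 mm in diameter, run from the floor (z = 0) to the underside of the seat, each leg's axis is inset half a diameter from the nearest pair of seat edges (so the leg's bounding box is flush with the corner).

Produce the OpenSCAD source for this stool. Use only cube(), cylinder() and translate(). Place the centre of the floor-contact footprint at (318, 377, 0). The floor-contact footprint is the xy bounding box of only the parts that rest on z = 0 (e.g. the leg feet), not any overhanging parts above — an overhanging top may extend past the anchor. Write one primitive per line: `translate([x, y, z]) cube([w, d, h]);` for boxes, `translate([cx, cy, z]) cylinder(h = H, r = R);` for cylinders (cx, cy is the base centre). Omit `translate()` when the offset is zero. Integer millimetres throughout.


translate([192, 230, 407]) cube([252, 294, 26]);
translate([205, 243, 0]) cylinder(h = 407, r = 13);
translate([431, 243, 0]) cylinder(h = 407, r = 13);
translate([205, 511, 0]) cylinder(h = 407, r = 13);
translate([431, 511, 0]) cylinder(h = 407, r = 13);


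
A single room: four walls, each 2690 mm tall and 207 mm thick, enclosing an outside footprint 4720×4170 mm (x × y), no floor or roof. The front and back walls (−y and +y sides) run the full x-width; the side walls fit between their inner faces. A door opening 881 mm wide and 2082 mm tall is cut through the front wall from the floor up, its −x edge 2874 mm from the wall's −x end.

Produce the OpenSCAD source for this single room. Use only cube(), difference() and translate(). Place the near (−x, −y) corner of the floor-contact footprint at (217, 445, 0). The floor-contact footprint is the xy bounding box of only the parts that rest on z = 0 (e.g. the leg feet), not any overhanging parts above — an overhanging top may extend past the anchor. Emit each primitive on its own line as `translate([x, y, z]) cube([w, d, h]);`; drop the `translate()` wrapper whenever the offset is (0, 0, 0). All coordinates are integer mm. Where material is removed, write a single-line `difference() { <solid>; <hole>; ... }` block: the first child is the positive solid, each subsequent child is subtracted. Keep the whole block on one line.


difference() { translate([217, 445, 0]) cube([4720, 207, 2690]); translate([3091, 445, 0]) cube([881, 207, 2082]); }
translate([217, 4408, 0]) cube([4720, 207, 2690]);
translate([217, 652, 0]) cube([207, 3756, 2690]);
translate([4730, 652, 0]) cube([207, 3756, 2690]);


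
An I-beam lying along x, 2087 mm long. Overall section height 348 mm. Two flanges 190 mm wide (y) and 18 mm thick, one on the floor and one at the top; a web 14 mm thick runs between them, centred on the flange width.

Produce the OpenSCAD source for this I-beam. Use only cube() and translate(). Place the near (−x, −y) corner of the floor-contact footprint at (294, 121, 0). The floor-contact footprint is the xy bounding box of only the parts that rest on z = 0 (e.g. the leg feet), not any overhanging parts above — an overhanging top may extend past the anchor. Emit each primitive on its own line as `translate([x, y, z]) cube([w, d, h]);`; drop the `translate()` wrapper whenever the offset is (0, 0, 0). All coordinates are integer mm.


translate([294, 121, 0]) cube([2087, 190, 18]);
translate([294, 209, 18]) cube([2087, 14, 312]);
translate([294, 121, 330]) cube([2087, 190, 18]);


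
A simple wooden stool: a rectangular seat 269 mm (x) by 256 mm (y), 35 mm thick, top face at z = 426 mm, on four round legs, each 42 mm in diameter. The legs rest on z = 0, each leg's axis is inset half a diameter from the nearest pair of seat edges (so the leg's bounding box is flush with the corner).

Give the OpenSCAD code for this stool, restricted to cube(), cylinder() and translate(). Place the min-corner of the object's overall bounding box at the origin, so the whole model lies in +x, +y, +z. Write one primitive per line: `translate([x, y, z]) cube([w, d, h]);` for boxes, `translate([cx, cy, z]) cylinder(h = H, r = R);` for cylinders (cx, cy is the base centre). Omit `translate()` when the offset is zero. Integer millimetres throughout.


translate([0, 0, 391]) cube([269, 256, 35]);
translate([21, 21, 0]) cylinder(h = 391, r = 21);
translate([248, 21, 0]) cylinder(h = 391, r = 21);
translate([21, 235, 0]) cylinder(h = 391, r = 21);
translate([248, 235, 0]) cylinder(h = 391, r = 21);


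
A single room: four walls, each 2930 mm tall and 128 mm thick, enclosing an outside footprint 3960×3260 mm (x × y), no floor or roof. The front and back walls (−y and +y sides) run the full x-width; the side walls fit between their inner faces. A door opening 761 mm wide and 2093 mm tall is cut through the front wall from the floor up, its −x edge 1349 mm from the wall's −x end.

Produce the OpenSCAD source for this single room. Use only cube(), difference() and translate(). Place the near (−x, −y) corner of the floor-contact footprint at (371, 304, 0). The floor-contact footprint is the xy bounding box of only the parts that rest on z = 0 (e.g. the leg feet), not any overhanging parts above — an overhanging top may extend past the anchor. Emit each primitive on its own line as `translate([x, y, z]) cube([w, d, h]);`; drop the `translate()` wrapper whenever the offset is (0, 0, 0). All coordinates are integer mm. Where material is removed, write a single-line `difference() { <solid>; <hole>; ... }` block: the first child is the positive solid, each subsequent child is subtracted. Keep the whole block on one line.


difference() { translate([371, 304, 0]) cube([3960, 128, 2930]); translate([1720, 304, 0]) cube([761, 128, 2093]); }
translate([371, 3436, 0]) cube([3960, 128, 2930]);
translate([371, 432, 0]) cube([128, 3004, 2930]);
translate([4203, 432, 0]) cube([128, 3004, 2930]);


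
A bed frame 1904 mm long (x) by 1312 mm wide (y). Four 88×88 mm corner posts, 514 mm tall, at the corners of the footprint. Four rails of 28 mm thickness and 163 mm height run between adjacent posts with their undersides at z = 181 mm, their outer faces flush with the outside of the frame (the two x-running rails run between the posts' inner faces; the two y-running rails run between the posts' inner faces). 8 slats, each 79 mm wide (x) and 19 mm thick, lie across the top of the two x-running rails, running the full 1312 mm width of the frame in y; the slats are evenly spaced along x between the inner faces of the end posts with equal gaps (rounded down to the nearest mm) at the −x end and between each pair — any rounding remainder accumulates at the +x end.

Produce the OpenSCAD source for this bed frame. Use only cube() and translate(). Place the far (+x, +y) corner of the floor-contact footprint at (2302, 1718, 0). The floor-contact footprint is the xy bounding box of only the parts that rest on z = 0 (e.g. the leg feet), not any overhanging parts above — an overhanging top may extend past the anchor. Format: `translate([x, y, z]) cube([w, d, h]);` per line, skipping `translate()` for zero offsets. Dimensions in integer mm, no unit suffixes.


translate([398, 406, 0]) cube([88, 88, 514]);
translate([398, 1630, 0]) cube([88, 88, 514]);
translate([2214, 406, 0]) cube([88, 88, 514]);
translate([2214, 1630, 0]) cube([88, 88, 514]);
translate([486, 406, 181]) cube([1728, 28, 163]);
translate([486, 1690, 181]) cube([1728, 28, 163]);
translate([398, 494, 181]) cube([28, 1136, 163]);
translate([2274, 494, 181]) cube([28, 1136, 163]);
translate([607, 406, 344]) cube([79, 1312, 19]);
translate([807, 406, 344]) cube([79, 1312, 19]);
translate([1007, 406, 344]) cube([79, 1312, 19]);
translate([1207, 406, 344]) cube([79, 1312, 19]);
translate([1407, 406, 344]) cube([79, 1312, 19]);
translate([1607, 406, 344]) cube([79, 1312, 19]);
translate([1807, 406, 344]) cube([79, 1312, 19]);
translate([2007, 406, 344]) cube([79, 1312, 19]);


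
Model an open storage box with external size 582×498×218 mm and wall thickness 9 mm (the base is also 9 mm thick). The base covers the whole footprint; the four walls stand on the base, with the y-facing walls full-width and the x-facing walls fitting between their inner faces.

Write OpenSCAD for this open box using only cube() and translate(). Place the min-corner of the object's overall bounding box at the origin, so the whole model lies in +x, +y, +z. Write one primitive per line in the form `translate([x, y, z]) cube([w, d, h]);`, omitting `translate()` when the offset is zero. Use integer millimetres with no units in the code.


cube([582, 498, 9]);
translate([0, 0, 9]) cube([582, 9, 209]);
translate([0, 489, 9]) cube([582, 9, 209]);
translate([0, 9, 9]) cube([9, 480, 209]);
translate([573, 9, 9]) cube([9, 480, 209]);


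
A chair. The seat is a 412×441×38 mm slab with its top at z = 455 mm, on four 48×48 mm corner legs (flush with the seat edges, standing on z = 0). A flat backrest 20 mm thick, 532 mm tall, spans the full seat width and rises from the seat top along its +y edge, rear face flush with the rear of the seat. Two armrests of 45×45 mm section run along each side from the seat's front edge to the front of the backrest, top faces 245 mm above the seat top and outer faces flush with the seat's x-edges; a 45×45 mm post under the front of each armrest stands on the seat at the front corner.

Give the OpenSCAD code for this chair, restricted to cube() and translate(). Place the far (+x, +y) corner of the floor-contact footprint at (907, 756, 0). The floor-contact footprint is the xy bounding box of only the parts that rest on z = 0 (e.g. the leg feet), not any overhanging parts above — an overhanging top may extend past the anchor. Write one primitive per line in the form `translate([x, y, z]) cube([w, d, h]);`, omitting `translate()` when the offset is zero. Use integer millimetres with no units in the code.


translate([495, 315, 417]) cube([412, 441, 38]);
translate([495, 315, 0]) cube([48, 48, 417]);
translate([859, 315, 0]) cube([48, 48, 417]);
translate([495, 708, 0]) cube([48, 48, 417]);
translate([859, 708, 0]) cube([48, 48, 417]);
translate([495, 736, 455]) cube([412, 20, 532]);
translate([495, 315, 655]) cube([45, 421, 45]);
translate([862, 315, 655]) cube([45, 421, 45]);
translate([495, 315, 455]) cube([45, 45, 200]);
translate([862, 315, 455]) cube([45, 45, 200]);


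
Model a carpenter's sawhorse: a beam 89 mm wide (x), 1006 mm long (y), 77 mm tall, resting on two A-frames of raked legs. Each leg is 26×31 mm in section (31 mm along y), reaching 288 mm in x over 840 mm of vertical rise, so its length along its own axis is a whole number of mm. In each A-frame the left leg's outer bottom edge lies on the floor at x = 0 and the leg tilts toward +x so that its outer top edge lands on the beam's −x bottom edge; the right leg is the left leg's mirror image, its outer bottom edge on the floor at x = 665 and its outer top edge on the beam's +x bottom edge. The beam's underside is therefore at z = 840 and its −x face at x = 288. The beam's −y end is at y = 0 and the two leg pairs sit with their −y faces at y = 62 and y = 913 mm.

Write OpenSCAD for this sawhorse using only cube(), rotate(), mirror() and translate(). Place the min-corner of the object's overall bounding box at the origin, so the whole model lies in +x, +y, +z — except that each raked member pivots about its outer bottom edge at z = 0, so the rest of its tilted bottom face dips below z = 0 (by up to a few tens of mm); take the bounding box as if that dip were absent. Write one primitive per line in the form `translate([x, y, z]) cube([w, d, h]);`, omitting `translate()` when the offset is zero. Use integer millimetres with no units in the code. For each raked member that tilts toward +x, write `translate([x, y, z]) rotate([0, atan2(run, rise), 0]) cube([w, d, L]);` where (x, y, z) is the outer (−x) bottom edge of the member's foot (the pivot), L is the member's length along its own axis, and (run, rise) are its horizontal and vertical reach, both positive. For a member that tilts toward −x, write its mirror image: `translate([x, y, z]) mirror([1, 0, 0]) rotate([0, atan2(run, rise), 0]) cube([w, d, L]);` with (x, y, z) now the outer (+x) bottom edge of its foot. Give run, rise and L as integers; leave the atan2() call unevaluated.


translate([288, 0, 840]) cube([89, 1006, 77]);
translate([0, 62, 0]) rotate([0, atan2(288, 840), 0]) cube([26, 31, 888]);
translate([665, 62, 0]) mirror([1, 0, 0]) rotate([0, atan2(288, 840), 0]) cube([26, 31, 888]);
translate([0, 913, 0]) rotate([0, atan2(288, 840), 0]) cube([26, 31, 888]);
translate([665, 913, 0]) mirror([1, 0, 0]) rotate([0, atan2(288, 840), 0]) cube([26, 31, 888]);


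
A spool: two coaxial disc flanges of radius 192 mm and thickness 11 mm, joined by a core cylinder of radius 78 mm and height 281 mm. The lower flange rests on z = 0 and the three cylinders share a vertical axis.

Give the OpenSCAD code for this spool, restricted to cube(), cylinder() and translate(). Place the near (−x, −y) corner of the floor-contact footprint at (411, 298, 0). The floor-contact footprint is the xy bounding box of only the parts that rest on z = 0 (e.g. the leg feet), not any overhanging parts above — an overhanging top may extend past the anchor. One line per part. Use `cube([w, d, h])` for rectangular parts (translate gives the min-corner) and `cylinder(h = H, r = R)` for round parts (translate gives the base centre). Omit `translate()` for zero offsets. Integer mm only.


translate([603, 490, 0]) cylinder(h = 11, r = 192);
translate([603, 490, 11]) cylinder(h = 281, r = 78);
translate([603, 490, 292]) cylinder(h = 11, r = 192);


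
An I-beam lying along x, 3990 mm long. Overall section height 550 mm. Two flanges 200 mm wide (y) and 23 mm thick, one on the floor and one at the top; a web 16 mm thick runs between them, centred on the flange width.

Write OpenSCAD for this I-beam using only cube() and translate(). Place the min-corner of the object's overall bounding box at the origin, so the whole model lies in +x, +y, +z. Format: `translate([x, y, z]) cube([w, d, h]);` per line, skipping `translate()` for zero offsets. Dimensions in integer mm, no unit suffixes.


cube([3990, 200, 23]);
translate([0, 92, 23]) cube([3990, 16, 504]);
translate([0, 0, 527]) cube([3990, 200, 23]);


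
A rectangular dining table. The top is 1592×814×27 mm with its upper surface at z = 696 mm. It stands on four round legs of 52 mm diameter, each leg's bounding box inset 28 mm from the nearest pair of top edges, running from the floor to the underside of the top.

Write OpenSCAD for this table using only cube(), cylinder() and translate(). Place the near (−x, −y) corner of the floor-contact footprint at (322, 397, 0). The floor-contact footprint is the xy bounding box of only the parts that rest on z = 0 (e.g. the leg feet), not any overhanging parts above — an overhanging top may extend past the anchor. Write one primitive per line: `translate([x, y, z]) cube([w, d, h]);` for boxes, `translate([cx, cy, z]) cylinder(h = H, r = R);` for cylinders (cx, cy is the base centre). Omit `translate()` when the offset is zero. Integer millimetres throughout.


translate([294, 369, 669]) cube([1592, 814, 27]);
translate([348, 423, 0]) cylinder(h = 669, r = 26);
translate([1832, 423, 0]) cylinder(h = 669, r = 26);
translate([348, 1129, 0]) cylinder(h = 669, r = 26);
translate([1832, 1129, 0]) cylinder(h = 669, r = 26);


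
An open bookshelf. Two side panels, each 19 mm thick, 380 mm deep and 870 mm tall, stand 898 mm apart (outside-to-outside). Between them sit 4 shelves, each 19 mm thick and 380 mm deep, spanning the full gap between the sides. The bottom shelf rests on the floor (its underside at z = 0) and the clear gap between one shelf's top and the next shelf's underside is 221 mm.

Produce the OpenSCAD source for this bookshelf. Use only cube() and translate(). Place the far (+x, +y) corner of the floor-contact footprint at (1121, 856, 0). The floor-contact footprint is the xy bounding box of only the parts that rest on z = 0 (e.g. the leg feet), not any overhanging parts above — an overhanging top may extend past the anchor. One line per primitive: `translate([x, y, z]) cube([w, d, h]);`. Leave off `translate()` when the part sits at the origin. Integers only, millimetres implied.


translate([223, 476, 0]) cube([19, 380, 870]);
translate([1102, 476, 0]) cube([19, 380, 870]);
translate([242, 476, 0]) cube([860, 380, 19]);
translate([242, 476, 240]) cube([860, 380, 19]);
translate([242, 476, 480]) cube([860, 380, 19]);
translate([242, 476, 720]) cube([860, 380, 19]);


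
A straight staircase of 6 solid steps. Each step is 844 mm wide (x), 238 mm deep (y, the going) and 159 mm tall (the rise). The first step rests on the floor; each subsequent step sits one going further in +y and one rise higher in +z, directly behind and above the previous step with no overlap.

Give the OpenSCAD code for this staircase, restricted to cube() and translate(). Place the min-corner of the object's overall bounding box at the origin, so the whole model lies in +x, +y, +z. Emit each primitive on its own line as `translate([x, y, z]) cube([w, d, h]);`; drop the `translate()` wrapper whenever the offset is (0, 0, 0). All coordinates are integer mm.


cube([844, 238, 159]);
translate([0, 238, 159]) cube([844, 238, 159]);
translate([0, 476, 318]) cube([844, 238, 159]);
translate([0, 714, 477]) cube([844, 238, 159]);
translate([0, 952, 636]) cube([844, 238, 159]);
translate([0, 1190, 795]) cube([844, 238, 159]);


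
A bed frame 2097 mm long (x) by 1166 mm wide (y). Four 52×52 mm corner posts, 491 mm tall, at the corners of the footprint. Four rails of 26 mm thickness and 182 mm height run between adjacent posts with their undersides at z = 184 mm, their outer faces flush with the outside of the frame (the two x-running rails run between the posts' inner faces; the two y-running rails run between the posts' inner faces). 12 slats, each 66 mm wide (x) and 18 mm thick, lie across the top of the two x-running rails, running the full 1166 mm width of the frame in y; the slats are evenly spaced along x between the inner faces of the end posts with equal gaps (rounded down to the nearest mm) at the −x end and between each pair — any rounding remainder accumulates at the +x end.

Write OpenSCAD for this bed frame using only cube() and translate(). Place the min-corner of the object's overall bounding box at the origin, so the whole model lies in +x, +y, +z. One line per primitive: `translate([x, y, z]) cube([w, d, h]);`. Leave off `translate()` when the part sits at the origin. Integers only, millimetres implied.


cube([52, 52, 491]);
translate([0, 1114, 0]) cube([52, 52, 491]);
translate([2045, 0, 0]) cube([52, 52, 491]);
translate([2045, 1114, 0]) cube([52, 52, 491]);
translate([52, 0, 184]) cube([1993, 26, 182]);
translate([52, 1140, 184]) cube([1993, 26, 182]);
translate([0, 52, 184]) cube([26, 1062, 182]);
translate([2071, 52, 184]) cube([26, 1062, 182]);
translate([144, 0, 366]) cube([66, 1166, 18]);
translate([302, 0, 366]) cube([66, 1166, 18]);
translate([460, 0, 366]) cube([66, 1166, 18]);
translate([618, 0, 366]) cube([66, 1166, 18]);
translate([776, 0, 366]) cube([66, 1166, 18]);
translate([934, 0, 366]) cube([66, 1166, 18]);
translate([1092, 0, 366]) cube([66, 1166, 18]);
translate([1250, 0, 366]) cube([66, 1166, 18]);
translate([1408, 0, 366]) cube([66, 1166, 18]);
translate([1566, 0, 366]) cube([66, 1166, 18]);
translate([1724, 0, 366]) cube([66, 1166, 18]);
translate([1882, 0, 366]) cube([66, 1166, 18]);


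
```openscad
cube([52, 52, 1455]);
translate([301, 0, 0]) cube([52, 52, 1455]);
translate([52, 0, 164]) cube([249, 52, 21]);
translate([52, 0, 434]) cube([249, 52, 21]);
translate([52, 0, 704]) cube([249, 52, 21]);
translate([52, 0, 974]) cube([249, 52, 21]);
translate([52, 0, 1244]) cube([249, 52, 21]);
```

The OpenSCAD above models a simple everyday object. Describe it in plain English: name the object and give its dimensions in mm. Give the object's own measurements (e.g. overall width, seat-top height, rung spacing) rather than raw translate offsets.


A straight ladder. Two 52×52 mm vertical rails, 1455 mm tall, stand 353 mm apart (outside-to-outside) with their front faces coplanar on the −y side. 5 rungs, each 52 mm deep and 21 mm tall, span between the inner faces of the rails, front faces flush with the rails. The lowest rung's underside is at z = 164 mm and rungs are spaced 270 mm apart (underside to underside).


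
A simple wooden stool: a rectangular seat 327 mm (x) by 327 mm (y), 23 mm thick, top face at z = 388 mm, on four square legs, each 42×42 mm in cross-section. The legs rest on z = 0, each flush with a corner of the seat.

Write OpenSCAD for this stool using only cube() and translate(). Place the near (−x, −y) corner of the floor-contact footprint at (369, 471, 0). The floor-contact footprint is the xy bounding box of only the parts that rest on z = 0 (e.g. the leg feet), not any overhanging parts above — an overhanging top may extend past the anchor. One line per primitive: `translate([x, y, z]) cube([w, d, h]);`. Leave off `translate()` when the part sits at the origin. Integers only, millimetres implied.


// leg_h = 388 - 23 = 365
translate([369, 471, 365]) cube([327, 327, 23]);
translate([369, 471, 0]) cube([42, 42, 365]);
translate([654, 471, 0]) cube([42, 42, 365]);
translate([369, 756, 0]) cube([42, 42, 365]);
translate([654, 756, 0]) cube([42, 42, 365]);
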